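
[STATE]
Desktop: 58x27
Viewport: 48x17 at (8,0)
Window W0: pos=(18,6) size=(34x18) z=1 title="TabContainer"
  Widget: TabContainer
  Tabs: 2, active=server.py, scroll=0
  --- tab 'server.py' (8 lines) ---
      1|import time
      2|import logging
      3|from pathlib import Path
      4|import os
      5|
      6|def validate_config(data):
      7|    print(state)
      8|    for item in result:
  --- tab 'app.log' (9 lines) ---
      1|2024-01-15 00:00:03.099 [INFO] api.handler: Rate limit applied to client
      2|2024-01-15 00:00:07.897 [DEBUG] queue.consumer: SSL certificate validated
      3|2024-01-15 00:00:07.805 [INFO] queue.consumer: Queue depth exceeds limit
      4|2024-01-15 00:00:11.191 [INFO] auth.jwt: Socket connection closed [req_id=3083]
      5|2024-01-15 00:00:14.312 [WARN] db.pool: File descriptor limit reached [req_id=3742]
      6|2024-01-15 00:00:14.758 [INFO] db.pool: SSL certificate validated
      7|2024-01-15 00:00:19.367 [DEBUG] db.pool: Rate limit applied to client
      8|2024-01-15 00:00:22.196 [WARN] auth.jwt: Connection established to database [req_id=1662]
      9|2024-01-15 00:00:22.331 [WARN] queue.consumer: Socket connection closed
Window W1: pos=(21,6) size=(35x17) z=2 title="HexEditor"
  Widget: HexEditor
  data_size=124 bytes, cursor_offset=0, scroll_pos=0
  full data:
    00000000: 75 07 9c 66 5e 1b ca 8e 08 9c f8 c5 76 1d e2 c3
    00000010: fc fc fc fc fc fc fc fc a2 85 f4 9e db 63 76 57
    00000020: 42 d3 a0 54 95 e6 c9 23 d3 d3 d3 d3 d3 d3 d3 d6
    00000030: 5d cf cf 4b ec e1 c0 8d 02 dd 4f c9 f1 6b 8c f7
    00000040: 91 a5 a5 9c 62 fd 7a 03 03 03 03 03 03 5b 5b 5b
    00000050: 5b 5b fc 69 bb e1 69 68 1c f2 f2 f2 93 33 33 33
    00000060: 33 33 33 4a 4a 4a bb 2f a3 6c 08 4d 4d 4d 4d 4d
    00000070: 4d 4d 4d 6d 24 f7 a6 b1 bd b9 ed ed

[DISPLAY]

                                                
                                                
                                                
                                                
                                                
                                                
          ┏━━┏━━━━━━━━━━━━━━━━━━━━━━━━━━━━━━━━━┓
          ┃ T┃ HexEditor                       ┃
          ┠──┠─────────────────────────────────┨
          ┃[s┃00000000  75 07 9c 66 5e 1b ca 8e┃
          ┃──┃00000010  fc fc fc fc fc fc fc fc┃
          ┃im┃00000020  42 d3 a0 54 95 e6 c9 23┃
          ┃im┃00000030  5d cf cf 4b ec e1 c0 8d┃
          ┃fr┃00000040  91 a5 a5 9c 62 fd 7a 03┃
          ┃im┃00000050  5b 5b fc 69 bb e1 69 68┃
          ┃  ┃00000060  33 33 33 4a 4a 4a bb 2f┃
          ┃de┃00000070  4d 4d 4d 6d 24 f7 a6 b1┃


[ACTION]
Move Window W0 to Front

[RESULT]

                                                
                                                
                                                
                                                
                                                
                                                
          ┏━━━━━━━━━━━━━━━━━━━━━━━━━━━━━━━━┓━━━┓
          ┃ TabContainer                   ┃   ┃
          ┠────────────────────────────────┨───┨
          ┃[server.py]│ app.log            ┃ 8e┃
          ┃────────────────────────────────┃ fc┃
          ┃import time                     ┃ 23┃
          ┃import logging                  ┃ 8d┃
          ┃from pathlib import Path        ┃ 03┃
          ┃import os                       ┃ 68┃
          ┃                                ┃ 2f┃
          ┃def validate_config(data):      ┃ b1┃


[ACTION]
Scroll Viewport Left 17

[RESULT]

                                                
                                                
                                                
                                                
                                                
                                                
                  ┏━━━━━━━━━━━━━━━━━━━━━━━━━━━━━
                  ┃ TabContainer                
                  ┠─────────────────────────────
                  ┃[server.py]│ app.log         
                  ┃─────────────────────────────
                  ┃import time                  
                  ┃import logging               
                  ┃from pathlib import Path     
                  ┃import os                    
                  ┃                             
                  ┃def validate_config(data):   


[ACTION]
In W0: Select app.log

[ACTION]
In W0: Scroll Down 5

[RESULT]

                                                
                                                
                                                
                                                
                                                
                                                
                  ┏━━━━━━━━━━━━━━━━━━━━━━━━━━━━━
                  ┃ TabContainer                
                  ┠─────────────────────────────
                  ┃ server.py │[app.log]        
                  ┃─────────────────────────────
                  ┃2024-01-15 00:00:14.758 [INFO
                  ┃2024-01-15 00:00:19.367 [DEBU
                  ┃2024-01-15 00:00:22.196 [WARN
                  ┃2024-01-15 00:00:22.331 [WARN
                  ┃                             
                  ┃                             


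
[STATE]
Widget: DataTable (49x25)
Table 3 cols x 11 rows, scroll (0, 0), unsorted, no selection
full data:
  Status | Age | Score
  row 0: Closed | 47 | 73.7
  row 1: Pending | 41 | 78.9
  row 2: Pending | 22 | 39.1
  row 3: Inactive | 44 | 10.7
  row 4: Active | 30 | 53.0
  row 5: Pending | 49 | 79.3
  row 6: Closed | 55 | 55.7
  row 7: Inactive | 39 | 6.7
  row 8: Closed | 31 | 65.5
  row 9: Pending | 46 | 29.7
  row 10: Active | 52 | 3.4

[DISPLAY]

Status  │Age│Score                               
────────┼───┼─────                               
Closed  │47 │73.7                                
Pending │41 │78.9                                
Pending │22 │39.1                                
Inactive│44 │10.7                                
Active  │30 │53.0                                
Pending │49 │79.3                                
Closed  │55 │55.7                                
Inactive│39 │6.7                                 
Closed  │31 │65.5                                
Pending │46 │29.7                                
Active  │52 │3.4                                 
                                                 
                                                 
                                                 
                                                 
                                                 
                                                 
                                                 
                                                 
                                                 
                                                 
                                                 
                                                 


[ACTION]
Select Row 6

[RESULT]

Status  │Age│Score                               
────────┼───┼─────                               
Closed  │47 │73.7                                
Pending │41 │78.9                                
Pending │22 │39.1                                
Inactive│44 │10.7                                
Active  │30 │53.0                                
Pending │49 │79.3                                
>losed  │55 │55.7                                
Inactive│39 │6.7                                 
Closed  │31 │65.5                                
Pending │46 │29.7                                
Active  │52 │3.4                                 
                                                 
                                                 
                                                 
                                                 
                                                 
                                                 
                                                 
                                                 
                                                 
                                                 
                                                 
                                                 


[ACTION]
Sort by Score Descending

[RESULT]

Status  │Age│Scor▼                               
────────┼───┼─────                               
Pending │49 │79.3                                
Pending │41 │78.9                                
Closed  │47 │73.7                                
Closed  │31 │65.5                                
Closed  │55 │55.7                                
Active  │30 │53.0                                
>ending │22 │39.1                                
Pending │46 │29.7                                
Inactive│44 │10.7                                
Inactive│39 │6.7                                 
Active  │52 │3.4                                 
                                                 
                                                 
                                                 
                                                 
                                                 
                                                 
                                                 
                                                 
                                                 
                                                 
                                                 
                                                 


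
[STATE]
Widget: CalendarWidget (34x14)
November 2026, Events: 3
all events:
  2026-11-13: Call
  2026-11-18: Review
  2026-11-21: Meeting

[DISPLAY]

          November 2026           
Mo Tu We Th Fr Sa Su              
                   1              
 2  3  4  5  6  7  8              
 9 10 11 12 13* 14 15             
16 17 18* 19 20 21* 22            
23 24 25 26 27 28 29              
30                                
                                  
                                  
                                  
                                  
                                  
                                  


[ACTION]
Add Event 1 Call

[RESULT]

          November 2026           
Mo Tu We Th Fr Sa Su              
                   1*             
 2  3  4  5  6  7  8              
 9 10 11 12 13* 14 15             
16 17 18* 19 20 21* 22            
23 24 25 26 27 28 29              
30                                
                                  
                                  
                                  
                                  
                                  
                                  


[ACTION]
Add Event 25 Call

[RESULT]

          November 2026           
Mo Tu We Th Fr Sa Su              
                   1*             
 2  3  4  5  6  7  8              
 9 10 11 12 13* 14 15             
16 17 18* 19 20 21* 22            
23 24 25* 26 27 28 29             
30                                
                                  
                                  
                                  
                                  
                                  
                                  


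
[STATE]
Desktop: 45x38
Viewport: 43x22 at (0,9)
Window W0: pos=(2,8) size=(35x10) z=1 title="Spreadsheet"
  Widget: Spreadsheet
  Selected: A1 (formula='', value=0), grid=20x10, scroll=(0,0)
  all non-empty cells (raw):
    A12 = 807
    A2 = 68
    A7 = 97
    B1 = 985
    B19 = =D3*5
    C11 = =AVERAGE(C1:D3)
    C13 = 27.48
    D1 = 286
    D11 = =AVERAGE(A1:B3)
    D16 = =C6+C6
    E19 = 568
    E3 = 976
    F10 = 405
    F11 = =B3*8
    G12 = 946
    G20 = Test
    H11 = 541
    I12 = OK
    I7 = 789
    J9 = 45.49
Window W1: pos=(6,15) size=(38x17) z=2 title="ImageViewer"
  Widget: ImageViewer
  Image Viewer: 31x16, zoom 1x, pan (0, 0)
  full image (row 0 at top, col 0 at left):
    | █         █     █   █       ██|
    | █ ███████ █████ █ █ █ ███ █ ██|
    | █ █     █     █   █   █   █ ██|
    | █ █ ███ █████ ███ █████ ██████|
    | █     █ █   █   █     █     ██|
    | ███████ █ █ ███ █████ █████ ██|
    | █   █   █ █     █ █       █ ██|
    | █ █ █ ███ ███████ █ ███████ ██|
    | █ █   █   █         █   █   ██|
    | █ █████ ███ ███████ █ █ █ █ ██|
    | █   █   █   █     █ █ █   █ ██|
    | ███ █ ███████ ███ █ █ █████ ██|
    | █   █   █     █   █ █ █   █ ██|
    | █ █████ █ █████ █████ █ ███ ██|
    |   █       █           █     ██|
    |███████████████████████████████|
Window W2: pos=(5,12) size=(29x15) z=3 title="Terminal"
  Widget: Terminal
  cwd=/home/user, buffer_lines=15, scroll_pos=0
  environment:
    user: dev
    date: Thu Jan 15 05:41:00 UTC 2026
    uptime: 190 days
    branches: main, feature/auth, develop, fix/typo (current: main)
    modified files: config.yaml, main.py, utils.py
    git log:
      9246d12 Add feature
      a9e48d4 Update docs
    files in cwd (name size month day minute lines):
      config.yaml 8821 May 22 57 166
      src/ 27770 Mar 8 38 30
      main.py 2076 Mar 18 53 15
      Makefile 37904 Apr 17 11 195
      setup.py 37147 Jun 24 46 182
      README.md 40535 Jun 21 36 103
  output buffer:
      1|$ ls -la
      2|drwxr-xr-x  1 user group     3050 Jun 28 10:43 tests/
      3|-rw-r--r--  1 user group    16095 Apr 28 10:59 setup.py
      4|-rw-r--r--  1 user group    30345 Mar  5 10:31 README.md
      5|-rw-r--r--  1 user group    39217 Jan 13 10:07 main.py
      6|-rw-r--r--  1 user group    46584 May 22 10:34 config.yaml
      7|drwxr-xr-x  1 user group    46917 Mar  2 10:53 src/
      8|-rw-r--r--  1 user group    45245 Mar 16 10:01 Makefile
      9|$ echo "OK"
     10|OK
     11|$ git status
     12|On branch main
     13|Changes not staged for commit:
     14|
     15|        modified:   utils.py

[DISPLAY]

  ┃ Spreadsheet                     ┃      
  ┠─────────────────────────────────┨      
  ┃A1:                              ┃      
  ┃  ┏━━━━━━━━━━━━━━━━━━━━━━━━━━━┓D ┃      
  ┃--┃ Terminal                  ┃--┃      
  ┃  ┠───────────────────────────┨  ┃      
  ┃  ┃$ ls -la                   ┃━━━━━━━━━
  ┃  ┃drwxr-xr-x  1 user group   ┃         
  ┗━━┃-rw-r--r--  1 user group   ┃─────────
     ┃-rw-r--r--  1 user group   ┃  ██     
     ┃-rw-r--r--  1 user group   ┃█ ██     
     ┃-rw-r--r--  1 user group   ┃█ ██     
     ┃drwxr-xr-x  1 user group   ┃████     
     ┃-rw-r--r--  1 user group   ┃  ██     
     ┃$ echo "OK"                ┃█ ██     
     ┃OK                         ┃█ ██     
     ┃$ git status               ┃█ ██     
     ┗━━━━━━━━━━━━━━━━━━━━━━━━━━━┛  ██     
      ┃ █ █████ ███ ███████ █ █ █ █ ██     
      ┃ █   █   █   █     █ █ █   █ ██     
      ┃ ███ █ ███████ ███ █ █ █████ ██     
      ┃ █   █   █     █   █ █ █   █ ██     


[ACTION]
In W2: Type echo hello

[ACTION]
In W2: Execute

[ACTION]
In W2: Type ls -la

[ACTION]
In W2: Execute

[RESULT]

  ┃ Spreadsheet                     ┃      
  ┠─────────────────────────────────┨      
  ┃A1:                              ┃      
  ┃  ┏━━━━━━━━━━━━━━━━━━━━━━━━━━━┓D ┃      
  ┃--┃ Terminal                  ┃--┃      
  ┃  ┠───────────────────────────┨  ┃      
  ┃  ┃        modified:   utils.p┃━━━━━━━━━
  ┃  ┃$ echo hello               ┃         
  ┗━━┃hello                      ┃─────────
     ┃$ ls -la                   ┃  ██     
     ┃-rw-r--r--  1 dev group    ┃█ ██     
     ┃drwxr-xr-x  1 dev group    ┃█ ██     
     ┃-rw-r--r--  1 dev group    ┃████     
     ┃-rw-r--r--  1 dev group    ┃  ██     
     ┃-rw-r--r--  1 dev group    ┃█ ██     
     ┃-rw-r--r--  1 dev group    ┃█ ██     
     ┃$ █                        ┃█ ██     
     ┗━━━━━━━━━━━━━━━━━━━━━━━━━━━┛  ██     
      ┃ █ █████ ███ ███████ █ █ █ █ ██     
      ┃ █   █   █   █     █ █ █   █ ██     
      ┃ ███ █ ███████ ███ █ █ █████ ██     
      ┃ █   █   █     █   █ █ █   █ ██     


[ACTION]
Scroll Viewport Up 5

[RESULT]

                                           
                                           
                                           
                                           
  ┏━━━━━━━━━━━━━━━━━━━━━━━━━━━━━━━━━┓      
  ┃ Spreadsheet                     ┃      
  ┠─────────────────────────────────┨      
  ┃A1:                              ┃      
  ┃  ┏━━━━━━━━━━━━━━━━━━━━━━━━━━━┓D ┃      
  ┃--┃ Terminal                  ┃--┃      
  ┃  ┠───────────────────────────┨  ┃      
  ┃  ┃        modified:   utils.p┃━━━━━━━━━
  ┃  ┃$ echo hello               ┃         
  ┗━━┃hello                      ┃─────────
     ┃$ ls -la                   ┃  ██     
     ┃-rw-r--r--  1 dev group    ┃█ ██     
     ┃drwxr-xr-x  1 dev group    ┃█ ██     
     ┃-rw-r--r--  1 dev group    ┃████     
     ┃-rw-r--r--  1 dev group    ┃  ██     
     ┃-rw-r--r--  1 dev group    ┃█ ██     
     ┃-rw-r--r--  1 dev group    ┃█ ██     
     ┃$ █                        ┃█ ██     


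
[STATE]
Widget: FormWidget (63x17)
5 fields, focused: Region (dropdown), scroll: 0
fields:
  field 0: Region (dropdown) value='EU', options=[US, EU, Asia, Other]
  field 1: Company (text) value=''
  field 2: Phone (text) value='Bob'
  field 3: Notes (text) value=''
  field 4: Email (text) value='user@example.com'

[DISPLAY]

> Region:     [EU                                            ▼]
  Company:    [                                               ]
  Phone:      [Bob                                            ]
  Notes:      [                                               ]
  Email:      [user@example.com                               ]
                                                               
                                                               
                                                               
                                                               
                                                               
                                                               
                                                               
                                                               
                                                               
                                                               
                                                               
                                                               


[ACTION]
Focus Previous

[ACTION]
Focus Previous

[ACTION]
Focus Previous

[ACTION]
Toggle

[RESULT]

  Region:     [EU                                            ▼]
  Company:    [                                               ]
> Phone:      [Bob                                            ]
  Notes:      [                                               ]
  Email:      [user@example.com                               ]
                                                               
                                                               
                                                               
                                                               
                                                               
                                                               
                                                               
                                                               
                                                               
                                                               
                                                               
                                                               


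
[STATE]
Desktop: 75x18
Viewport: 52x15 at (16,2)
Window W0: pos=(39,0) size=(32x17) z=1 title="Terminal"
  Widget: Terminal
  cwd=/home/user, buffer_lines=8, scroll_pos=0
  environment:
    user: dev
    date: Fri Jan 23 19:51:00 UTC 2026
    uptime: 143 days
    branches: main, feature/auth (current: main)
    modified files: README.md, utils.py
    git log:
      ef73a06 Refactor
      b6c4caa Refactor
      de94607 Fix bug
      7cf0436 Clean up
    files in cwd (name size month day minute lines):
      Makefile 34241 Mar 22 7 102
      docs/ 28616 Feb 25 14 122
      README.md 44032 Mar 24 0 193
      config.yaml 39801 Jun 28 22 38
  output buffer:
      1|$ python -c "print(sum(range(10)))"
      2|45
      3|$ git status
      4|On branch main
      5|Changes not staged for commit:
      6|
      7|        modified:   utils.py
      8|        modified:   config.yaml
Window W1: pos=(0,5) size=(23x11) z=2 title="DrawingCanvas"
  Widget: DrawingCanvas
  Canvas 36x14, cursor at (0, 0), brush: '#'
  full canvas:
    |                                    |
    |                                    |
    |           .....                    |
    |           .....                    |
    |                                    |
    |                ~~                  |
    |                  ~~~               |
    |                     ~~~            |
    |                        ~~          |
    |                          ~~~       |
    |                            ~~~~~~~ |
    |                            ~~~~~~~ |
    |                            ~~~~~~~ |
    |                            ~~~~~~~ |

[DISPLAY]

                       ┠────────────────────────────
                       ┃$ python -c "print(sum(range
                       ┃45                          
━━━━━━┓                ┃$ git status                
      ┃                ┃On branch main              
──────┨                ┃Changes not staged for commi
      ┃                ┃                            
      ┃                ┃        modified:   utils.py
.     ┃                ┃        modified:   config.y
.     ┃                ┃$ █                         
      ┃                ┃                            
 ~~   ┃                ┃                            
   ~~~┃                ┃                            
━━━━━━┛                ┃                            
                       ┗━━━━━━━━━━━━━━━━━━━━━━━━━━━━


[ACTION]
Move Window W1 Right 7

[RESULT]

                       ┠────────────────────────────
                       ┃$ python -c "print(sum(range
                       ┃45                          
━━━━━━━━━━━━━┓         ┃$ git status                
Canvas       ┃         ┃On branch main              
─────────────┨         ┃Changes not staged for commi
             ┃         ┃                            
             ┃         ┃        modified:   utils.py
   .....     ┃         ┃        modified:   config.y
   .....     ┃         ┃$ █                         
             ┃         ┃                            
        ~~   ┃         ┃                            
          ~~~┃         ┃                            
━━━━━━━━━━━━━┛         ┃                            
                       ┗━━━━━━━━━━━━━━━━━━━━━━━━━━━━


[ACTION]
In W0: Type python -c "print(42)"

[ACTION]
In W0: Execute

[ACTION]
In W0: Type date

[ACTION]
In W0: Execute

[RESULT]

                       ┠────────────────────────────
                       ┃$ python -c "print(sum(range
                       ┃45                          
━━━━━━━━━━━━━┓         ┃$ git status                
Canvas       ┃         ┃On branch main              
─────────────┨         ┃Changes not staged for commi
             ┃         ┃                            
             ┃         ┃        modified:   utils.py
   .....     ┃         ┃        modified:   config.y
   .....     ┃         ┃$ python -c "print(42)"     
             ┃         ┃42                          
        ~~   ┃         ┃$ date                      
          ~~~┃         ┃Fri Jan 23 19:51:00 UTC 2026
━━━━━━━━━━━━━┛         ┃$ █                         
                       ┗━━━━━━━━━━━━━━━━━━━━━━━━━━━━


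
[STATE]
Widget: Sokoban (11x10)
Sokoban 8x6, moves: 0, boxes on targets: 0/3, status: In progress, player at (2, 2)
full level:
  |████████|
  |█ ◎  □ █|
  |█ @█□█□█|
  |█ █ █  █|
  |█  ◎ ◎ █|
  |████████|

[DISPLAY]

████████   
█ ◎  □ █   
█ @█□█□█   
█ █ █  █   
█  ◎ ◎ █   
████████   
Moves: 0  0
           
           
           


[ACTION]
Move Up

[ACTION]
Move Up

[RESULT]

████████   
█ +  □ █   
█  █□█□█   
█ █ █  █   
█  ◎ ◎ █   
████████   
Moves: 1  0
           
           
           


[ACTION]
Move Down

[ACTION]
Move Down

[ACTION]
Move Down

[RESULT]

████████   
█ ◎  □ █   
█ @█□█□█   
█ █ █  █   
█  ◎ ◎ █   
████████   
Moves: 2  0
           
           
           


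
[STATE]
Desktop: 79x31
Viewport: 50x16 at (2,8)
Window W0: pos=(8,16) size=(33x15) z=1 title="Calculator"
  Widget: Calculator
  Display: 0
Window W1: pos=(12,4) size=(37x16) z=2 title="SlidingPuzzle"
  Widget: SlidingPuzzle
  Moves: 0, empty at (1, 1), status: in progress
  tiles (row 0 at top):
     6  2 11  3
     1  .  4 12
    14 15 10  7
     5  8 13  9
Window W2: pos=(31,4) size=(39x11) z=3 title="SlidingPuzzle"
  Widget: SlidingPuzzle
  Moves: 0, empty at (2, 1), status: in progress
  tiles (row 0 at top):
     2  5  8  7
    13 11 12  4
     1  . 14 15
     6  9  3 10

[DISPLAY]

          ┃│  6 │  2 │ 11 │  ┃│  2 │  5 │  8 │  7 
          ┃├────┼────┼────┼──┃├────┼────┼────┼────
          ┃│  1 │    │  4 │ 1┃│ 13 │ 11 │ 12 │  4 
          ┃├────┼────┼────┼──┃├────┼────┼────┼────
          ┃│ 14 │ 15 │ 10 │  ┃│  1 │    │ 14 │ 15 
          ┃├────┼────┼────┼──┃├────┼────┼────┼────
          ┃│  5 │  8 │ 13 │  ┗━━━━━━━━━━━━━━━━━━━━
          ┃└────┴────┴────┴────┘              ┃   
      ┏━━━┃Moves: 0                           ┃   
      ┃ Ca┃                                   ┃   
      ┠───┃                                   ┃   
      ┃   ┗━━━━━━━━━━━━━━━━━━━━━━━━━━━━━━━━━━━┛   
      ┃┌───┬───┬───┬───┐              ┃           
      ┃│ 7 │ 8 │ 9 │ ÷ │              ┃           
      ┃├───┼───┼───┼───┤              ┃           
      ┃│ 4 │ 5 │ 6 │ × │              ┃           


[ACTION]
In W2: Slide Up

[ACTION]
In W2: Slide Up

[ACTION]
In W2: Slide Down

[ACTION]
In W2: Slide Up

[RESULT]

          ┃│  6 │  2 │ 11 │  ┃│  2 │  5 │  8 │  7 
          ┃├────┼────┼────┼──┃├────┼────┼────┼────
          ┃│  1 │    │  4 │ 1┃│ 13 │ 11 │ 12 │  4 
          ┃├────┼────┼────┼──┃├────┼────┼────┼────
          ┃│ 14 │ 15 │ 10 │  ┃│  1 │  9 │ 14 │ 15 
          ┃├────┼────┼────┼──┃├────┼────┼────┼────
          ┃│  5 │  8 │ 13 │  ┗━━━━━━━━━━━━━━━━━━━━
          ┃└────┴────┴────┴────┘              ┃   
      ┏━━━┃Moves: 0                           ┃   
      ┃ Ca┃                                   ┃   
      ┠───┃                                   ┃   
      ┃   ┗━━━━━━━━━━━━━━━━━━━━━━━━━━━━━━━━━━━┛   
      ┃┌───┬───┬───┬───┐              ┃           
      ┃│ 7 │ 8 │ 9 │ ÷ │              ┃           
      ┃├───┼───┼───┼───┤              ┃           
      ┃│ 4 │ 5 │ 6 │ × │              ┃           


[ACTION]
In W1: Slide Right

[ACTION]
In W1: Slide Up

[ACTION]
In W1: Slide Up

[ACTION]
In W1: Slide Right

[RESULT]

          ┃│  6 │  2 │ 11 │  ┃│  2 │  5 │  8 │  7 
          ┃├────┼────┼────┼──┃├────┼────┼────┼────
          ┃│ 14 │  1 │  4 │ 1┃│ 13 │ 11 │ 12 │  4 
          ┃├────┼────┼────┼──┃├────┼────┼────┼────
          ┃│  5 │ 15 │ 10 │  ┃│  1 │  9 │ 14 │ 15 
          ┃├────┼────┼────┼──┃├────┼────┼────┼────
          ┃│    │  8 │ 13 │  ┗━━━━━━━━━━━━━━━━━━━━
          ┃└────┴────┴────┴────┘              ┃   
      ┏━━━┃Moves: 3                           ┃   
      ┃ Ca┃                                   ┃   
      ┠───┃                                   ┃   
      ┃   ┗━━━━━━━━━━━━━━━━━━━━━━━━━━━━━━━━━━━┛   
      ┃┌───┬───┬───┬───┐              ┃           
      ┃│ 7 │ 8 │ 9 │ ÷ │              ┃           
      ┃├───┼───┼───┼───┤              ┃           
      ┃│ 4 │ 5 │ 6 │ × │              ┃           


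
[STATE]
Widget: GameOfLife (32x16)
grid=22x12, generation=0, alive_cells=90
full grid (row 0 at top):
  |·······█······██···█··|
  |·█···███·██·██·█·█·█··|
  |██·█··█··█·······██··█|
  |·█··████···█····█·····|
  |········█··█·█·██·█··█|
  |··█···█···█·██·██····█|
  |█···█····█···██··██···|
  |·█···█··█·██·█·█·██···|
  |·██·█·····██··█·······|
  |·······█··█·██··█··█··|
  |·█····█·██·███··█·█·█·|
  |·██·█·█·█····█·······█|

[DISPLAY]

Gen: 0                          
·······█······██···█··          
·█···███·██·██·█·█·█··          
██·█··█··█·······██··█          
·█··████···█····█·····          
········█··█·█·██·█··█          
··█···█···█·██·██····█          
█···█····█···██··██···          
·█···█··█·██·█·█·██···          
·██·█·····██··█·······          
·······█··█·██··█··█··          
·█····█·██·███··█·█·█·          
·██·█·█·█····█·······█          
                                
                                
                                


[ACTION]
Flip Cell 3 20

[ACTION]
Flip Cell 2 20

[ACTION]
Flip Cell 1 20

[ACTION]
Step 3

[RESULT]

Gen: 3                          
·█····█··█··█··██████·          
·███·██··███·········█          
··███····███···████··█          
·███····█···██·██·█···          
·█···█···█··█····██·██          
███·██·█·█·██····█·█··          
████·█·····██·····███·          
████·█······█······██·          
······██··········██··          
···█··██·█··██·█··█···          
█··█·········███···██·          
·██·██·█······██······          
                                
                                
                                


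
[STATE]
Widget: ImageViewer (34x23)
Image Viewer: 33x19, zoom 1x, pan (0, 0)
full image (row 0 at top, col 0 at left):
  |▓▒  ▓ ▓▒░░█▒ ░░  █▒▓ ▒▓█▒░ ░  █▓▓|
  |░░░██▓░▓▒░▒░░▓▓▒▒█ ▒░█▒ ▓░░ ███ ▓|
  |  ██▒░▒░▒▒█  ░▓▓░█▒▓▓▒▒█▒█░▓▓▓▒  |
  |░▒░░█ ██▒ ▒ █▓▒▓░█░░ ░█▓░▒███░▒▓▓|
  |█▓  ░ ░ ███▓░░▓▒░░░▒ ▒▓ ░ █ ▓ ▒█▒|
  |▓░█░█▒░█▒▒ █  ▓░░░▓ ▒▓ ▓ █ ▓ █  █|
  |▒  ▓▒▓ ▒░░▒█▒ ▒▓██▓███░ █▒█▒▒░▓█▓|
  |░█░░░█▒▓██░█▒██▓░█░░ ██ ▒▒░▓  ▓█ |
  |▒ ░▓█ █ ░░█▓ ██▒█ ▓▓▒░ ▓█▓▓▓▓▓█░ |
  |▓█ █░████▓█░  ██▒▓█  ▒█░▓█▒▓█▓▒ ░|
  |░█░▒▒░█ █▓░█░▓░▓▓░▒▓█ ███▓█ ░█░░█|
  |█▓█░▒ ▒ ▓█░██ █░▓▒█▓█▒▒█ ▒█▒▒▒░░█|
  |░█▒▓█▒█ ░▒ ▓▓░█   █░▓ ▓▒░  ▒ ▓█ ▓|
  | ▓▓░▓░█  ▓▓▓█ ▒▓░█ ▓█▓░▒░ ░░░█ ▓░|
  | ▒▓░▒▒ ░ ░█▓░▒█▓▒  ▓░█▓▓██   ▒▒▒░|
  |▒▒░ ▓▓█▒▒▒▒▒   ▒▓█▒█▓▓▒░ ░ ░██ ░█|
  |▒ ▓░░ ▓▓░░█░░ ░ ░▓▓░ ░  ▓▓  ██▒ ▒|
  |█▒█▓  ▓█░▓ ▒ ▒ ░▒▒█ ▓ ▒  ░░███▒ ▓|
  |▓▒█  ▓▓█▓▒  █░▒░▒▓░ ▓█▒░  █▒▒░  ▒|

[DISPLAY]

▓▒  ▓ ▓▒░░█▒ ░░  █▒▓ ▒▓█▒░ ░  █▓▓ 
░░░██▓░▓▒░▒░░▓▓▒▒█ ▒░█▒ ▓░░ ███ ▓ 
  ██▒░▒░▒▒█  ░▓▓░█▒▓▓▒▒█▒█░▓▓▓▒   
░▒░░█ ██▒ ▒ █▓▒▓░█░░ ░█▓░▒███░▒▓▓ 
█▓  ░ ░ ███▓░░▓▒░░░▒ ▒▓ ░ █ ▓ ▒█▒ 
▓░█░█▒░█▒▒ █  ▓░░░▓ ▒▓ ▓ █ ▓ █  █ 
▒  ▓▒▓ ▒░░▒█▒ ▒▓██▓███░ █▒█▒▒░▓█▓ 
░█░░░█▒▓██░█▒██▓░█░░ ██ ▒▒░▓  ▓█  
▒ ░▓█ █ ░░█▓ ██▒█ ▓▓▒░ ▓█▓▓▓▓▓█░  
▓█ █░████▓█░  ██▒▓█  ▒█░▓█▒▓█▓▒ ░ 
░█░▒▒░█ █▓░█░▓░▓▓░▒▓█ ███▓█ ░█░░█ 
█▓█░▒ ▒ ▓█░██ █░▓▒█▓█▒▒█ ▒█▒▒▒░░█ 
░█▒▓█▒█ ░▒ ▓▓░█   █░▓ ▓▒░  ▒ ▓█ ▓ 
 ▓▓░▓░█  ▓▓▓█ ▒▓░█ ▓█▓░▒░ ░░░█ ▓░ 
 ▒▓░▒▒ ░ ░█▓░▒█▓▒  ▓░█▓▓██   ▒▒▒░ 
▒▒░ ▓▓█▒▒▒▒▒   ▒▓█▒█▓▓▒░ ░ ░██ ░█ 
▒ ▓░░ ▓▓░░█░░ ░ ░▓▓░ ░  ▓▓  ██▒ ▒ 
█▒█▓  ▓█░▓ ▒ ▒ ░▒▒█ ▓ ▒  ░░███▒ ▓ 
▓▒█  ▓▓█▓▒  █░▒░▒▓░ ▓█▒░  █▒▒░  ▒ 
                                  
                                  
                                  
                                  


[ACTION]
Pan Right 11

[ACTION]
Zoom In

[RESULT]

 ▓▓▒▒░░░░██▒▒  ░░░░    ██▒▒▓▓  ▒▒▓
 ▓▓▒▒░░░░██▒▒  ░░░░    ██▒▒▓▓  ▒▒▓
▓░░▓▓▒▒░░▒▒░░░░▓▓▓▓▒▒▒▒██  ▒▒░░██▒
▓░░▓▓▒▒░░▒▒░░░░▓▓▓▓▒▒▒▒██  ▒▒░░██▒
░▒▒░░▒▒▒▒██    ░░▓▓▓▓░░██▒▒▓▓▓▓▒▒▒
░▒▒░░▒▒▒▒██    ░░▓▓▓▓░░██▒▒▓▓▓▓▒▒▒
 ████▒▒  ▒▒  ██▓▓▒▒▓▓░░██░░░░  ░░█
 ████▒▒  ▒▒  ██▓▓▒▒▓▓░░██░░░░  ░░█
 ░░  ██████▓▓░░░░▓▓▒▒░░░░░░▒▒  ▒▒▓
 ░░  ██████▓▓░░░░▓▓▒▒░░░░░░▒▒  ▒▒▓
▒░░██▒▒▒▒  ██    ▓▓░░░░░░▓▓  ▒▒▓▓ 
▒░░██▒▒▒▒  ██    ▓▓░░░░░░▓▓  ▒▒▓▓ 
▓  ▒▒░░░░▒▒██▒▒  ▒▒▓▓████▓▓██████░
▓  ▒▒░░░░▒▒██▒▒  ▒▒▓▓████▓▓██████░
█▒▒▓▓████░░██▒▒████▓▓░░██░░░░  ███
█▒▒▓▓████░░██▒▒████▓▓░░██░░░░  ███
 ██  ░░░░██▓▓  ████▒▒██  ▓▓▓▓▒▒░░ 
 ██  ░░░░██▓▓  ████▒▒██  ▓▓▓▓▒▒░░ 
███████▓▓██░░    ████▒▒▓▓██    ▒▒█
███████▓▓██░░    ████▒▒▓▓██    ▒▒█
░██  ██▓▓░░██░░▓▓░░▓▓▓▓░░▒▒▓▓██  █
░██  ██▓▓░░██░░▓▓░░▓▓▓▓░░▒▒▓▓██  █
 ▒▒  ▓▓██░░████  ██░░▓▓▒▒██▓▓██▒▒▒


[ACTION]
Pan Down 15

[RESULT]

█▒▒▓▓████░░██▒▒████▓▓░░██░░░░  ███
 ██  ░░░░██▓▓  ████▒▒██  ▓▓▓▓▒▒░░ 
 ██  ░░░░██▓▓  ████▒▒██  ▓▓▓▓▒▒░░ 
███████▓▓██░░    ████▒▒▓▓██    ▒▒█
███████▓▓██░░    ████▒▒▓▓██    ▒▒█
░██  ██▓▓░░██░░▓▓░░▓▓▓▓░░▒▒▓▓██  █
░██  ██▓▓░░██░░▓▓░░▓▓▓▓░░▒▒▓▓██  █
 ▒▒  ▓▓██░░████  ██░░▓▓▒▒██▓▓██▒▒▒
 ▒▒  ▓▓██░░████  ██░░▓▓▒▒██▓▓██▒▒▒
▒██  ░░▒▒  ▓▓▓▓░░██      ██░░▓▓  ▓
▒██  ░░▒▒  ▓▓▓▓░░██      ██░░▓▓  ▓
░██    ▓▓▓▓▓▓██  ▒▒▓▓░░██  ▓▓██▓▓░
░██    ▓▓▓▓▓▓██  ▒▒▓▓░░██  ▓▓██▓▓░
▒  ░░  ░░██▓▓░░▒▒██▓▓▒▒    ▓▓░░██▓
▒  ░░  ░░██▓▓░░▒▒██▓▓▒▒    ▓▓░░██▓
▓██▒▒▒▒▒▒▒▒▒▒      ▒▒▓▓██▒▒██▓▓▓▓▒
▓██▒▒▒▒▒▒▒▒▒▒      ▒▒▓▓██▒▒██▓▓▓▓▒
 ▓▓▓▓░░░░██░░░░  ░░  ░░▓▓▓▓░░  ░░ 
 ▓▓▓▓░░░░██░░░░  ░░  ░░▓▓▓▓░░  ░░ 
 ▓▓██░░▓▓  ▒▒  ▒▒  ░░▒▒▒▒██  ▓▓  ▒
 ▓▓██░░▓▓  ▒▒  ▒▒  ░░▒▒▒▒██  ▓▓  ▒
▓▓▓██▓▓▒▒    ██░░▒▒░░▒▒▓▓░░  ▓▓██▒
▓▓▓██▓▓▒▒    ██░░▒▒░░▒▒▓▓░░  ▓▓██▒
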